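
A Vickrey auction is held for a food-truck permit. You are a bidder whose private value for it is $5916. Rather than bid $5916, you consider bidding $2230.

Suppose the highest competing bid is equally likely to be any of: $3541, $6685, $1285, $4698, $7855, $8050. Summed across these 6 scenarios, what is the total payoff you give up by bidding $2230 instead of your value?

The deviation costs you only when the competing bid falls strictly between $2230 and $5916; elsewhere both bids give the same outcome.
$3541: truthful payoff $2375, deviation payoff $0 → loss $2375.
$6685: outcomes coincide → loss $0.
$1285: outcomes coincide → loss $0.
$4698: truthful payoff $1218, deviation payoff $0 → loss $1218.
$7855: outcomes coincide → loss $0.
$8050: outcomes coincide → loss $0.
Total loss = $2375 + $1218 = $3593.

$3593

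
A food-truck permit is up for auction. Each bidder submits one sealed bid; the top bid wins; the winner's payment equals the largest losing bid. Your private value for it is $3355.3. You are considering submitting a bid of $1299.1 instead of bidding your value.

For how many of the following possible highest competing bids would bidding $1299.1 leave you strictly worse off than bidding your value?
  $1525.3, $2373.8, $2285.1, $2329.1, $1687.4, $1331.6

6

The deviation hurts exactly when the highest competing bid lies strictly between $1299.1 and $3355.3 — underbidding then forfeits a profitable win.
$1525.3: inside the interval → strictly worse (loss $1830).
$2373.8: inside the interval → strictly worse (loss $981.5).
$2285.1: inside the interval → strictly worse (loss $1070.2).
$2329.1: inside the interval → strictly worse (loss $1026.2).
$1687.4: inside the interval → strictly worse (loss $1667.9).
$1331.6: inside the interval → strictly worse (loss $2023.7).
Count: 6.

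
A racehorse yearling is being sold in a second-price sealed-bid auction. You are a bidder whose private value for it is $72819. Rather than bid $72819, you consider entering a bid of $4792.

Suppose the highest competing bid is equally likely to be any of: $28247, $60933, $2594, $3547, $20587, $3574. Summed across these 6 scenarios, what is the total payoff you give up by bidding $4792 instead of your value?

$108690

The deviation costs you only when the competing bid falls strictly between $4792 and $72819; elsewhere both bids give the same outcome.
$28247: truthful payoff $44572, deviation payoff $0 → loss $44572.
$60933: truthful payoff $11886, deviation payoff $0 → loss $11886.
$2594: outcomes coincide → loss $0.
$3547: outcomes coincide → loss $0.
$20587: truthful payoff $52232, deviation payoff $0 → loss $52232.
$3574: outcomes coincide → loss $0.
Total loss = $44572 + $11886 + $52232 = $108690.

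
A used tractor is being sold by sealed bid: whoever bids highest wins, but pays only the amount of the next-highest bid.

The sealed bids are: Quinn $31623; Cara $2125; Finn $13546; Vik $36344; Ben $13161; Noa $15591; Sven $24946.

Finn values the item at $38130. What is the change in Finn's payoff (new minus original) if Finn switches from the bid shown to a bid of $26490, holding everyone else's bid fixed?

The highest bid among the other bidders is $36344; Finn's bid doesn't change that.
Original bid $13546: Finn is not highest (top rival bid is $36344); payoff $0.
Alternative bid $26490: Finn is not highest (top rival bid is $36344); payoff $0.
Change in payoff = $0 − ($0) = $0.

$0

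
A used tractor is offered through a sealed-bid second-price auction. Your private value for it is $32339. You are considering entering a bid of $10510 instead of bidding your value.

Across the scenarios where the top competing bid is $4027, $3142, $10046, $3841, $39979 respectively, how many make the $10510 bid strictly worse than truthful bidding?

The deviation hurts exactly when the highest competing bid lies strictly between $10510 and $32339 — underbidding then forfeits a profitable win.
$4027: below both → same outcome either way.
$3142: below both → same outcome either way.
$10046: below both → same outcome either way.
$3841: below both → same outcome either way.
$39979: above both → same outcome either way.
Count: 0.

0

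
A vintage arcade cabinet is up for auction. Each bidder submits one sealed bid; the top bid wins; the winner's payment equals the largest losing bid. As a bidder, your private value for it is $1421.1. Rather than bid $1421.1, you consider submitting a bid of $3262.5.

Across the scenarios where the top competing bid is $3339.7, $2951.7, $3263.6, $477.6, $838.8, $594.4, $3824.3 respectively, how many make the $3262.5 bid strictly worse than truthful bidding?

1

The deviation hurts exactly when the highest competing bid lies strictly between $1421.1 and $3262.5 — overbidding then wins at a price above your value.
$3339.7: above both → same outcome either way.
$2951.7: inside the interval → strictly worse (loss $1530.6).
$3263.6: above both → same outcome either way.
$477.6: below both → same outcome either way.
$838.8: below both → same outcome either way.
$594.4: below both → same outcome either way.
$3824.3: above both → same outcome either way.
Count: 1.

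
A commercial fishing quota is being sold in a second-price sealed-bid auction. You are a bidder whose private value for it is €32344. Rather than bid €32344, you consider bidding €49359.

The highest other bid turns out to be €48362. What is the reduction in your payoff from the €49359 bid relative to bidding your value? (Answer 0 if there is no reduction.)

Bidding your value €32344: you lose (since €32344 < €48362). Payoff €0.
Bidding €49359: you win and pay €48362. Payoff €32344 − €48362 = −€16018.
The competing bid €48362 lies between your value and your inflated bid, so overbidding wins an item priced above your value.
Loss from deviating = €0 − (−€16018) = €16018.
In a second-price auction your bid sets only whether you win, not what you pay, so bidding your true value is weakly dominant.

€16018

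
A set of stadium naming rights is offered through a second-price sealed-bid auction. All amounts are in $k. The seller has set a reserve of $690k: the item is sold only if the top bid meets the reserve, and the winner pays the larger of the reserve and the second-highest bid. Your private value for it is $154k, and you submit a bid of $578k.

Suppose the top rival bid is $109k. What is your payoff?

Your bid $578k is the highest bid but falls below the reserve $690k, so the item goes unsold. Payoff $0k.

$0k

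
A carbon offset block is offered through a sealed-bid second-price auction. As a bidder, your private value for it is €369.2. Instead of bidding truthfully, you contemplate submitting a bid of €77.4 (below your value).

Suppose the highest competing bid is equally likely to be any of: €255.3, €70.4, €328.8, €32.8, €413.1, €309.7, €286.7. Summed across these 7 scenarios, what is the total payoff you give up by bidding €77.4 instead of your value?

€296.3

The deviation costs you only when the competing bid falls strictly between €77.4 and €369.2; elsewhere both bids give the same outcome.
€255.3: truthful payoff €113.9, deviation payoff €0 → loss €113.9.
€70.4: outcomes coincide → loss €0.
€328.8: truthful payoff €40.4, deviation payoff €0 → loss €40.4.
€32.8: outcomes coincide → loss €0.
€413.1: outcomes coincide → loss €0.
€309.7: truthful payoff €59.5, deviation payoff €0 → loss €59.5.
€286.7: truthful payoff €82.5, deviation payoff €0 → loss €82.5.
Total loss = €113.9 + €40.4 + €59.5 + €82.5 = €296.3.
In a second-price auction your bid sets only whether you win, not what you pay, so bidding your true value is weakly dominant.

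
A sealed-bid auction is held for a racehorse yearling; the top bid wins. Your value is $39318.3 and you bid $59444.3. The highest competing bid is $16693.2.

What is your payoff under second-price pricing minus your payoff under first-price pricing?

You have the highest bid, so you win under either rule.
Second-price: pay $16693.2 → payoff $22625.1.
First-price: pay your own bid $59444.3 → payoff −$20126.
Difference = $22625.1 − (−$20126) = $42751.1.

$42751.1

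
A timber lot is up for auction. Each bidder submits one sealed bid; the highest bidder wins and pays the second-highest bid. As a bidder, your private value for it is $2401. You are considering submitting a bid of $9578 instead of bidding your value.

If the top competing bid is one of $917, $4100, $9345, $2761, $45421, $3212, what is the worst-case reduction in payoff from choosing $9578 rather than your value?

$6944

$917: same outcome either way → loss $0.
$4100: truthful gives $0, deviation gives −$1699 → loss $1699.
$9345: truthful gives $0, deviation gives −$6944 → loss $6944.
$2761: truthful gives $0, deviation gives −$360 → loss $360.
$45421: same outcome either way → loss $0.
$3212: truthful gives $0, deviation gives −$811 → loss $811.
Maximum loss: $6944.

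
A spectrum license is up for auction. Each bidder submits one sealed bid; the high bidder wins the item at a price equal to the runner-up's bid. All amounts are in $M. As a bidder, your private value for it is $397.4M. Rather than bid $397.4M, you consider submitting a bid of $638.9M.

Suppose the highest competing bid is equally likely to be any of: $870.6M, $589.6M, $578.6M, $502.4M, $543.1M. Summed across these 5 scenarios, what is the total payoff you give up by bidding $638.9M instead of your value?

The deviation costs you only when the competing bid falls strictly between $397.4M and $638.9M; elsewhere both bids give the same outcome.
$870.6M: outcomes coincide → loss $0M.
$589.6M: truthful payoff $0M, deviation payoff −$192.2M → loss $192.2M.
$578.6M: truthful payoff $0M, deviation payoff −$181.2M → loss $181.2M.
$502.4M: truthful payoff $0M, deviation payoff −$105M → loss $105M.
$543.1M: truthful payoff $0M, deviation payoff −$145.7M → loss $145.7M.
Total loss = $192.2M + $181.2M + $105M + $145.7M = $624.1M.

$624.1M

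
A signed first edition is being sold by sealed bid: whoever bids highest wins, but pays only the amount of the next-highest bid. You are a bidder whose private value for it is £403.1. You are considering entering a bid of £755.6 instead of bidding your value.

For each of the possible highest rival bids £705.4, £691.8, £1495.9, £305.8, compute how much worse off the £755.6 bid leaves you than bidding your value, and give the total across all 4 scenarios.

£591

The deviation costs you only when the competing bid falls strictly between £403.1 and £755.6; elsewhere both bids give the same outcome.
£705.4: truthful payoff £0, deviation payoff −£302.3 → loss £302.3.
£691.8: truthful payoff £0, deviation payoff −£288.7 → loss £288.7.
£1495.9: outcomes coincide → loss £0.
£305.8: outcomes coincide → loss £0.
Total loss = £302.3 + £288.7 = £591.
Truthful bidding weakly dominates here: raising your bid can only win items priced above your value, and lowering it can only forfeit items priced below.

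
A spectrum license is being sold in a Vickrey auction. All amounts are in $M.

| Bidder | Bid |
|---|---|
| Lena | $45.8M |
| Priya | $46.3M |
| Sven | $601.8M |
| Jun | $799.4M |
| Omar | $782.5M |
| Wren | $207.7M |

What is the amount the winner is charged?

$782.5M

Highest bid: Jun at $799.4M, so Jun wins.
Second-highest bid: Omar at $782.5M — that is the price the winner pays.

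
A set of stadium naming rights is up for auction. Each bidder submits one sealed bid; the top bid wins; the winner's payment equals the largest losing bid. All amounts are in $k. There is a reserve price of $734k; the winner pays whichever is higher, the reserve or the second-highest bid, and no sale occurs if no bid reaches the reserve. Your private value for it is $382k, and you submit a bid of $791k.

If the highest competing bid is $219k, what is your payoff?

−$352k

Your bid $791k is the highest and exceeds the reserve.
Price = max(second-highest bid, reserve) = max($219k, $734k) = $734k.
Payoff = $382k − $734k = −$352k.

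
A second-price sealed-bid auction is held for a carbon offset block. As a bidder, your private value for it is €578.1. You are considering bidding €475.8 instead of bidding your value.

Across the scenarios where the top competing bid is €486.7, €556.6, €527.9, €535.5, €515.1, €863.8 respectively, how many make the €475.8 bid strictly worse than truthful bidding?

5

The deviation hurts exactly when the highest competing bid lies strictly between €475.8 and €578.1 — underbidding then forfeits a profitable win.
€486.7: inside the interval → strictly worse (loss €91.4).
€556.6: inside the interval → strictly worse (loss €21.5).
€527.9: inside the interval → strictly worse (loss €50.2).
€535.5: inside the interval → strictly worse (loss €42.6).
€515.1: inside the interval → strictly worse (loss €63).
€863.8: above both → same outcome either way.
Count: 5.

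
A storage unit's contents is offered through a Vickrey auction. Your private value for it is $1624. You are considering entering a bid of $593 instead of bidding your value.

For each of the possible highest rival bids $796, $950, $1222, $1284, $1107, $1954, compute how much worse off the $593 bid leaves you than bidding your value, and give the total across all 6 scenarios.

The deviation costs you only when the competing bid falls strictly between $593 and $1624; elsewhere both bids give the same outcome.
$796: truthful payoff $828, deviation payoff $0 → loss $828.
$950: truthful payoff $674, deviation payoff $0 → loss $674.
$1222: truthful payoff $402, deviation payoff $0 → loss $402.
$1284: truthful payoff $340, deviation payoff $0 → loss $340.
$1107: truthful payoff $517, deviation payoff $0 → loss $517.
$1954: outcomes coincide → loss $0.
Total loss = $828 + $674 + $402 + $340 + $517 = $2761.

$2761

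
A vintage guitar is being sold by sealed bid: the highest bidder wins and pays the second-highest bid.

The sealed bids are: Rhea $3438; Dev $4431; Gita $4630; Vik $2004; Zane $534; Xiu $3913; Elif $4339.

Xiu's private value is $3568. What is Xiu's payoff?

$0

Highest bid: Gita at $4630, so Gita wins.
Second-highest bid: Dev at $4431 — that is the price the winner pays.
Xiu did not win, so Xiu pays nothing and receives nothing: payoff $0.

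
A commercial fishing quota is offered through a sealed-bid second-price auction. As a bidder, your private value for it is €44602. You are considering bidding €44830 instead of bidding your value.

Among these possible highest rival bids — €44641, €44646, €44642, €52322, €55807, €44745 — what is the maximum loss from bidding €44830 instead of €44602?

€44641: truthful gives €0, deviation gives −€39 → loss €39.
€44646: truthful gives €0, deviation gives −€44 → loss €44.
€44642: truthful gives €0, deviation gives −€40 → loss €40.
€52322: same outcome either way → loss €0.
€55807: same outcome either way → loss €0.
€44745: truthful gives €0, deviation gives −€143 → loss €143.
Maximum loss: €143.

€143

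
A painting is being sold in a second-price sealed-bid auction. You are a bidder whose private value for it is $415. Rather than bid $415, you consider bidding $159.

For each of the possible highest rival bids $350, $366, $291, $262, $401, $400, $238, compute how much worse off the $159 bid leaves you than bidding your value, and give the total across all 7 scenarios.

$597

The deviation costs you only when the competing bid falls strictly between $159 and $415; elsewhere both bids give the same outcome.
$350: truthful payoff $65, deviation payoff $0 → loss $65.
$366: truthful payoff $49, deviation payoff $0 → loss $49.
$291: truthful payoff $124, deviation payoff $0 → loss $124.
$262: truthful payoff $153, deviation payoff $0 → loss $153.
$401: truthful payoff $14, deviation payoff $0 → loss $14.
$400: truthful payoff $15, deviation payoff $0 → loss $15.
$238: truthful payoff $177, deviation payoff $0 → loss $177.
Total loss = $65 + $49 + $124 + $153 + $14 + $15 + $177 = $597.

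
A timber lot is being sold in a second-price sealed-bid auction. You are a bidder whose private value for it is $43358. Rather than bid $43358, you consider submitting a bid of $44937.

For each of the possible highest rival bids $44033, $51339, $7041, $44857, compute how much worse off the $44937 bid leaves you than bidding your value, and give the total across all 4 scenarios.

$2174

The deviation costs you only when the competing bid falls strictly between $43358 and $44937; elsewhere both bids give the same outcome.
$44033: truthful payoff $0, deviation payoff −$675 → loss $675.
$51339: outcomes coincide → loss $0.
$7041: outcomes coincide → loss $0.
$44857: truthful payoff $0, deviation payoff −$1499 → loss $1499.
Total loss = $675 + $1499 = $2174.
Because the price is fixed by the runner-up's bid, deviating from your value can only change a good outcome into a bad one — never the reverse.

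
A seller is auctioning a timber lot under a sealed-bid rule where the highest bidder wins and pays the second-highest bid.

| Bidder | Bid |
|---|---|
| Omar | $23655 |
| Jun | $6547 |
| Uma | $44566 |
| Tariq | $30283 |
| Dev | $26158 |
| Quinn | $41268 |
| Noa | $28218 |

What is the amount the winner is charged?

$41268

Highest bid: Uma at $44566, so Uma wins.
Second-highest bid: Quinn at $41268 — that is the price the winner pays.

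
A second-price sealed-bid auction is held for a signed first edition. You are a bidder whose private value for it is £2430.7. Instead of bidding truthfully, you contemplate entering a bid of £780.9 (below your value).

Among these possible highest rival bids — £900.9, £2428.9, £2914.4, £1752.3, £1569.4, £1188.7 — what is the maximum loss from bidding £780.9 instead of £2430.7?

£900.9: truthful gives £1529.8, deviation gives £0 → loss £1529.8.
£2428.9: truthful gives £1.8, deviation gives £0 → loss £1.8.
£2914.4: same outcome either way → loss £0.
£1752.3: truthful gives £678.4, deviation gives £0 → loss £678.4.
£1569.4: truthful gives £861.3, deviation gives £0 → loss £861.3.
£1188.7: truthful gives £1242, deviation gives £0 → loss £1242.
Maximum loss: £1529.8.

£1529.8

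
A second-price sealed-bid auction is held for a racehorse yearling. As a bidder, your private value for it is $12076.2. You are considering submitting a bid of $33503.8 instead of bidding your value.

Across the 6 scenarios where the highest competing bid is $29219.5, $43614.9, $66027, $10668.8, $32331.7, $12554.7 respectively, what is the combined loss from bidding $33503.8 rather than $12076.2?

$37877.3

The deviation costs you only when the competing bid falls strictly between $12076.2 and $33503.8; elsewhere both bids give the same outcome.
$29219.5: truthful payoff $0, deviation payoff −$17143.3 → loss $17143.3.
$43614.9: outcomes coincide → loss $0.
$66027: outcomes coincide → loss $0.
$10668.8: outcomes coincide → loss $0.
$32331.7: truthful payoff $0, deviation payoff −$20255.5 → loss $20255.5.
$12554.7: truthful payoff $0, deviation payoff −$478.5 → loss $478.5.
Total loss = $17143.3 + $20255.5 + $478.5 = $37877.3.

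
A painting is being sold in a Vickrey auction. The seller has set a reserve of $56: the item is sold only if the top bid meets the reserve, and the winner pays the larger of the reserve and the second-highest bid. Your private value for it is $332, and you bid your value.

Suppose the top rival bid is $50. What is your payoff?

Your bid $332 is the highest and exceeds the reserve.
Price = max(second-highest bid, reserve) = max($50, $56) = $56.
Payoff = $332 − $56 = $276.

$276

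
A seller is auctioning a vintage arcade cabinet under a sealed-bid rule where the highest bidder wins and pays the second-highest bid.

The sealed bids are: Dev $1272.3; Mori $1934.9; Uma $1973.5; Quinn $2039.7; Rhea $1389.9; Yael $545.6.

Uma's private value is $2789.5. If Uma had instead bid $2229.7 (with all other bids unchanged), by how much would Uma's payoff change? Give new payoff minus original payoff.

$749.8

The highest bid among the other bidders is $2039.7; Uma's bid doesn't change that.
Original bid $1973.5: Uma is not highest (top rival bid is $2039.7); payoff $0.
Alternative bid $2229.7: Uma is highest, pays the top rival bid $2039.7; payoff $2789.5 − $2039.7 = $749.8.
Change in payoff = $749.8 − ($0) = $749.8.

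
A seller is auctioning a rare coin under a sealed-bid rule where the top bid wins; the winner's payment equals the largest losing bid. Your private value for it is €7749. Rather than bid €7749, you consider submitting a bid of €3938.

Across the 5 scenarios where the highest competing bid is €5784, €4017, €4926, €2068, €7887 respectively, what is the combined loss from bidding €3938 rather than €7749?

The deviation costs you only when the competing bid falls strictly between €3938 and €7749; elsewhere both bids give the same outcome.
€5784: truthful payoff €1965, deviation payoff €0 → loss €1965.
€4017: truthful payoff €3732, deviation payoff €0 → loss €3732.
€4926: truthful payoff €2823, deviation payoff €0 → loss €2823.
€2068: outcomes coincide → loss €0.
€7887: outcomes coincide → loss €0.
Total loss = €1965 + €3732 + €2823 = €8520.

€8520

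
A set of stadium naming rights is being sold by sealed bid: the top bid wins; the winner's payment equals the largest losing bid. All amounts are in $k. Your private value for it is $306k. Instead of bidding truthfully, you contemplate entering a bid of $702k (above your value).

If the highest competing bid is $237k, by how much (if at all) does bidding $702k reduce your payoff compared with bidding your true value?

Bidding your value $306k: you win (since $306k > $237k) and pay $237k. Payoff $69k.
Bidding $702k: you win and pay $237k. Payoff $306k − $237k = $69k.
Difference = $69k − $69k = $0k; both bids lead to the same outcome because the competing bid is below both your value and your alternative bid.

$0k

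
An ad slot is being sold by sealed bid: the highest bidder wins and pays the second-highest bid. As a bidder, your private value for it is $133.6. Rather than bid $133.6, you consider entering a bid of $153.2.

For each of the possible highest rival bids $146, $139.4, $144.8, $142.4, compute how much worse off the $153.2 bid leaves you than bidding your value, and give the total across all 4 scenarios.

$38.2

The deviation costs you only when the competing bid falls strictly between $133.6 and $153.2; elsewhere both bids give the same outcome.
$146: truthful payoff $0, deviation payoff −$12.4 → loss $12.4.
$139.4: truthful payoff $0, deviation payoff −$5.8 → loss $5.8.
$144.8: truthful payoff $0, deviation payoff −$11.2 → loss $11.2.
$142.4: truthful payoff $0, deviation payoff −$8.8 → loss $8.8.
Total loss = $12.4 + $5.8 + $11.2 + $8.8 = $38.2.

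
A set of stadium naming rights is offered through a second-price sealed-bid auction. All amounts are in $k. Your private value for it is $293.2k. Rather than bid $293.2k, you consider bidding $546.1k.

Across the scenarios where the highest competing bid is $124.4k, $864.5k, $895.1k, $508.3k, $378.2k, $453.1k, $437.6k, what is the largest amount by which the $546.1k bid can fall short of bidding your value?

$124.4k: same outcome either way → loss $0k.
$864.5k: same outcome either way → loss $0k.
$895.1k: same outcome either way → loss $0k.
$508.3k: truthful gives $0k, deviation gives −$215.1k → loss $215.1k.
$378.2k: truthful gives $0k, deviation gives −$85k → loss $85k.
$453.1k: truthful gives $0k, deviation gives −$159.9k → loss $159.9k.
$437.6k: truthful gives $0k, deviation gives −$144.4k → loss $144.4k.
Maximum loss: $215.1k.

$215.1k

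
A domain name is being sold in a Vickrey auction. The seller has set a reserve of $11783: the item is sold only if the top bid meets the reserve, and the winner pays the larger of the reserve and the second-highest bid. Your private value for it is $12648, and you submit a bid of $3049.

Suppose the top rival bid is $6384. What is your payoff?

$0

Your bid $3049 is below the highest competing bid $6384, so you lose. Payoff $0.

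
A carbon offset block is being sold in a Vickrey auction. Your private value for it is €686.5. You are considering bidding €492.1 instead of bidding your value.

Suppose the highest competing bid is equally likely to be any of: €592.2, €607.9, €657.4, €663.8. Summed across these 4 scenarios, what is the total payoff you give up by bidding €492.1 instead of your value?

The deviation costs you only when the competing bid falls strictly between €492.1 and €686.5; elsewhere both bids give the same outcome.
€592.2: truthful payoff €94.3, deviation payoff €0 → loss €94.3.
€607.9: truthful payoff €78.6, deviation payoff €0 → loss €78.6.
€657.4: truthful payoff €29.1, deviation payoff €0 → loss €29.1.
€663.8: truthful payoff €22.7, deviation payoff €0 → loss €22.7.
Total loss = €94.3 + €78.6 + €29.1 + €22.7 = €224.7.
In a second-price auction your bid sets only whether you win, not what you pay, so bidding your true value is weakly dominant.

€224.7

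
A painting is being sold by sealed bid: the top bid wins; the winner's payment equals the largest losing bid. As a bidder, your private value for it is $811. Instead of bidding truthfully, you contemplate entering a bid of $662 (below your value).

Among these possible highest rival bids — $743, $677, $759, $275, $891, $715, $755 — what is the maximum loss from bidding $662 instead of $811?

$134

$743: truthful gives $68, deviation gives $0 → loss $68.
$677: truthful gives $134, deviation gives $0 → loss $134.
$759: truthful gives $52, deviation gives $0 → loss $52.
$275: same outcome either way → loss $0.
$891: same outcome either way → loss $0.
$715: truthful gives $96, deviation gives $0 → loss $96.
$755: truthful gives $56, deviation gives $0 → loss $56.
Maximum loss: $134.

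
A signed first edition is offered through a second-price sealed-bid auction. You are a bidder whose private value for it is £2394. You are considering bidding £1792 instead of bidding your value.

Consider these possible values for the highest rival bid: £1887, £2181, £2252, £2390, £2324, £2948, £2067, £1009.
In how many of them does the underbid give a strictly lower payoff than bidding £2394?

6

The deviation hurts exactly when the highest competing bid lies strictly between £1792 and £2394 — underbidding then forfeits a profitable win.
£1887: inside the interval → strictly worse (loss £507).
£2181: inside the interval → strictly worse (loss £213).
£2252: inside the interval → strictly worse (loss £142).
£2390: inside the interval → strictly worse (loss £4).
£2324: inside the interval → strictly worse (loss £70).
£2948: above both → same outcome either way.
£2067: inside the interval → strictly worse (loss £327).
£1009: below both → same outcome either way.
Count: 6.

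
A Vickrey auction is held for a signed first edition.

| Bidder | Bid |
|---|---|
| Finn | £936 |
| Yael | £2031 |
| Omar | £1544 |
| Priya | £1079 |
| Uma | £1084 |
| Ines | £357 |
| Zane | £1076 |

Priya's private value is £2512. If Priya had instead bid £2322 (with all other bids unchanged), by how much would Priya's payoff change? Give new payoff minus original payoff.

The highest bid among the other bidders is £2031; Priya's bid doesn't change that.
Original bid £1079: Priya is not highest (top rival bid is £2031); payoff £0.
Alternative bid £2322: Priya is highest, pays the top rival bid £2031; payoff £2512 − £2031 = £481.
Change in payoff = £481 − (£0) = £481.

£481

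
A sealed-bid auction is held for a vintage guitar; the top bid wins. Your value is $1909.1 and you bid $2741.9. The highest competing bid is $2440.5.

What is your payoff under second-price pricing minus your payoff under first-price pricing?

You have the highest bid, so you win under either rule.
Second-price: pay $2440.5 → payoff −$531.4.
First-price: pay your own bid $2741.9 → payoff −$832.8.
Difference = −$531.4 − (−$832.8) = $301.4.

$301.4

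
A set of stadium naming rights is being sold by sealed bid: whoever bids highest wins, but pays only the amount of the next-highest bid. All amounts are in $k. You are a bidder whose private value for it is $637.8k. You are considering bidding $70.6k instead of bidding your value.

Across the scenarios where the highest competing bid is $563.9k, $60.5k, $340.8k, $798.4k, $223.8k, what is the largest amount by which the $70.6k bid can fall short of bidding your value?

$563.9k: truthful gives $73.9k, deviation gives $0k → loss $73.9k.
$60.5k: same outcome either way → loss $0k.
$340.8k: truthful gives $297k, deviation gives $0k → loss $297k.
$798.4k: same outcome either way → loss $0k.
$223.8k: truthful gives $414k, deviation gives $0k → loss $414k.
Maximum loss: $414k.

$414k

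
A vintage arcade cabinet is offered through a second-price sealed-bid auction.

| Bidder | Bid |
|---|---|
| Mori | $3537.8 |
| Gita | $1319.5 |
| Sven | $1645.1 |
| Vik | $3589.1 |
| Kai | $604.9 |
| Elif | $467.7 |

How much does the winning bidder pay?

Highest bid: Vik at $3589.1, so Vik wins.
Second-highest bid: Mori at $3537.8 — that is the price the winner pays.

$3537.8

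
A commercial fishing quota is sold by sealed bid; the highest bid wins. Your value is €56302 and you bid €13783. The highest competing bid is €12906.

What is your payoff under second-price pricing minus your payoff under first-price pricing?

€877

You have the highest bid, so you win under either rule.
Second-price: pay €12906 → payoff €43396.
First-price: pay your own bid €13783 → payoff €42519.
Difference = €43396 − (€42519) = €877.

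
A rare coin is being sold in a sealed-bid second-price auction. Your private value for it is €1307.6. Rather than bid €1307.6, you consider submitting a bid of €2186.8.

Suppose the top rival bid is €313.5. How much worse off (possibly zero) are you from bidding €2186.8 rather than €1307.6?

Bidding your value €1307.6: you win (since €1307.6 > €313.5) and pay €313.5. Payoff €994.1.
Bidding €2186.8: you win and pay €313.5. Payoff €1307.6 − €313.5 = €994.1.
Difference = €994.1 − €994.1 = €0; both bids lead to the same outcome because the competing bid is below both your value and your alternative bid.

€0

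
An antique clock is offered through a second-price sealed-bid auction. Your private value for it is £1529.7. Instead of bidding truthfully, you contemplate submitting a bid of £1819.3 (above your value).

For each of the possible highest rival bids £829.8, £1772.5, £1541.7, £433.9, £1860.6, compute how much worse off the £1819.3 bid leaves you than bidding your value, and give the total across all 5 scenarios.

The deviation costs you only when the competing bid falls strictly between £1529.7 and £1819.3; elsewhere both bids give the same outcome.
£829.8: outcomes coincide → loss £0.
£1772.5: truthful payoff £0, deviation payoff −£242.8 → loss £242.8.
£1541.7: truthful payoff £0, deviation payoff −£12 → loss £12.
£433.9: outcomes coincide → loss £0.
£1860.6: outcomes coincide → loss £0.
Total loss = £242.8 + £12 = £254.8.
In a second-price auction your bid sets only whether you win, not what you pay, so bidding your true value is weakly dominant.

£254.8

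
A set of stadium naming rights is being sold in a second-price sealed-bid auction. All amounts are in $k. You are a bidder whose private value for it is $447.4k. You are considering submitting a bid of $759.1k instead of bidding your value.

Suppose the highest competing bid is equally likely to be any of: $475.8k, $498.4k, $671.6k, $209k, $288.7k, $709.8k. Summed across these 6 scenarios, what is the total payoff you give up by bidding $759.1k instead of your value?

$566k

The deviation costs you only when the competing bid falls strictly between $447.4k and $759.1k; elsewhere both bids give the same outcome.
$475.8k: truthful payoff $0k, deviation payoff −$28.4k → loss $28.4k.
$498.4k: truthful payoff $0k, deviation payoff −$51k → loss $51k.
$671.6k: truthful payoff $0k, deviation payoff −$224.2k → loss $224.2k.
$209k: outcomes coincide → loss $0k.
$288.7k: outcomes coincide → loss $0k.
$709.8k: truthful payoff $0k, deviation payoff −$262.4k → loss $262.4k.
Total loss = $28.4k + $51k + $224.2k + $262.4k = $566k.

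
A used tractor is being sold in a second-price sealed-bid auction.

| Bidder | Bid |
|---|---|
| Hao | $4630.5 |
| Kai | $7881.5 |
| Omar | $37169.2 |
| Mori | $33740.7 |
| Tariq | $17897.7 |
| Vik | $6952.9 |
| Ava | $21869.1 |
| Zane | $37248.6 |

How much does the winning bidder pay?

$37169.2

Highest bid: Zane at $37248.6, so Zane wins.
Second-highest bid: Omar at $37169.2 — that is the price the winner pays.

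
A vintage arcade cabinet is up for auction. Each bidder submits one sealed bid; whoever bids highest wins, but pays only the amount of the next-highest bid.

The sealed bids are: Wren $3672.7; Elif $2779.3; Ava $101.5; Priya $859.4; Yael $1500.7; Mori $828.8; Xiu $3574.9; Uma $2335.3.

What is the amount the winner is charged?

Highest bid: Wren at $3672.7, so Wren wins.
Second-highest bid: Xiu at $3574.9 — that is the price the winner pays.

$3574.9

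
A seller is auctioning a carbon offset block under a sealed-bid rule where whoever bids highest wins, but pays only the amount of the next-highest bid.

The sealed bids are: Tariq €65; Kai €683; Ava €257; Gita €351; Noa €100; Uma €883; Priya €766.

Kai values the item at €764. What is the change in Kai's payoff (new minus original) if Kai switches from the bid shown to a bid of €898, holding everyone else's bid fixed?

−€119

The highest bid among the other bidders is €883; Kai's bid doesn't change that.
Original bid €683: Kai is not highest (top rival bid is €883); payoff €0.
Alternative bid €898: Kai is highest, pays the top rival bid €883; payoff €764 − €883 = −€119.
Change in payoff = −€119 − (€0) = −€119.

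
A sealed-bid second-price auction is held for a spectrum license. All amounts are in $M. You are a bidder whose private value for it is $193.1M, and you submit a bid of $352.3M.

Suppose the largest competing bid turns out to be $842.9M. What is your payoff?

Your bid $352.3M is below the highest competing bid $842.9M, so you lose.
A losing bidder pays nothing and receives nothing: payoff = $0M.

$0M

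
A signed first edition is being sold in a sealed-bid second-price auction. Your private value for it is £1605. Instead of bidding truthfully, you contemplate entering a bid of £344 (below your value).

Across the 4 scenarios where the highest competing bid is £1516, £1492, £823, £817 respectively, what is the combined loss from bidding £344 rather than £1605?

The deviation costs you only when the competing bid falls strictly between £344 and £1605; elsewhere both bids give the same outcome.
£1516: truthful payoff £89, deviation payoff £0 → loss £89.
£1492: truthful payoff £113, deviation payoff £0 → loss £113.
£823: truthful payoff £782, deviation payoff £0 → loss £782.
£817: truthful payoff £788, deviation payoff £0 → loss £788.
Total loss = £89 + £113 + £782 + £788 = £1772.
Because the price is fixed by the runner-up's bid, deviating from your value can only change a good outcome into a bad one — never the reverse.

£1772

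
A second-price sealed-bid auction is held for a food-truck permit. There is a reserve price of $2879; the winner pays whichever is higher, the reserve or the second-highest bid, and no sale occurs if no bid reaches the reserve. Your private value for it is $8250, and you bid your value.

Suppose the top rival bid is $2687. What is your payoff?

Your bid $8250 is the highest and exceeds the reserve.
Price = max(second-highest bid, reserve) = max($2687, $2879) = $2879.
Payoff = $8250 − $2879 = $5371.

$5371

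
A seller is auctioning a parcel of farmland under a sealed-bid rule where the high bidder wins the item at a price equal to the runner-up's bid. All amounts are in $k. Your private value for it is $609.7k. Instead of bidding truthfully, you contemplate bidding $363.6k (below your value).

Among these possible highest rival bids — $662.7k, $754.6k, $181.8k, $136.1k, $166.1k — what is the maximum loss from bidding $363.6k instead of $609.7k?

$662.7k: same outcome either way → loss $0k.
$754.6k: same outcome either way → loss $0k.
$181.8k: same outcome either way → loss $0k.
$136.1k: same outcome either way → loss $0k.
$166.1k: same outcome either way → loss $0k.
Maximum loss: $0k.

$0k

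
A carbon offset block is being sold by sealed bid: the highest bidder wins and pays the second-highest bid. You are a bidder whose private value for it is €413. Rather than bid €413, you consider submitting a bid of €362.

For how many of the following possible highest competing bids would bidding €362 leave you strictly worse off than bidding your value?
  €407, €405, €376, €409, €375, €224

The deviation hurts exactly when the highest competing bid lies strictly between €362 and €413 — underbidding then forfeits a profitable win.
€407: inside the interval → strictly worse (loss €6).
€405: inside the interval → strictly worse (loss €8).
€376: inside the interval → strictly worse (loss €37).
€409: inside the interval → strictly worse (loss €4).
€375: inside the interval → strictly worse (loss €38).
€224: below both → same outcome either way.
Count: 5.

5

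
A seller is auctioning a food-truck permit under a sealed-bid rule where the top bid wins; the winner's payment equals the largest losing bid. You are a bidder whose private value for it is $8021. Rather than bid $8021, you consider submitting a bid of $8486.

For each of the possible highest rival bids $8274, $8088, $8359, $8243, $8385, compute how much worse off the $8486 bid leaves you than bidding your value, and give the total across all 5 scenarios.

$1244

The deviation costs you only when the competing bid falls strictly between $8021 and $8486; elsewhere both bids give the same outcome.
$8274: truthful payoff $0, deviation payoff −$253 → loss $253.
$8088: truthful payoff $0, deviation payoff −$67 → loss $67.
$8359: truthful payoff $0, deviation payoff −$338 → loss $338.
$8243: truthful payoff $0, deviation payoff −$222 → loss $222.
$8385: truthful payoff $0, deviation payoff −$364 → loss $364.
Total loss = $253 + $67 + $338 + $222 + $364 = $1244.
In a second-price auction your bid sets only whether you win, not what you pay, so bidding your true value is weakly dominant.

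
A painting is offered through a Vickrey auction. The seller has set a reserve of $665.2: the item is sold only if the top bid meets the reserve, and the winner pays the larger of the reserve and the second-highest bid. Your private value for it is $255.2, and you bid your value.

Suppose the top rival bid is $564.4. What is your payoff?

$0

Your bid $255.2 is below the highest competing bid $564.4, so you lose. Payoff $0.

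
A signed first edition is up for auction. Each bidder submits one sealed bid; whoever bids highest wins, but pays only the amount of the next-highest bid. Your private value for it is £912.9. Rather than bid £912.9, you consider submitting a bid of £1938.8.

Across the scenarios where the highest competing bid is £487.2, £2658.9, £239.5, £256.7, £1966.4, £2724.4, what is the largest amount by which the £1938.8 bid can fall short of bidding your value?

£487.2: same outcome either way → loss £0.
£2658.9: same outcome either way → loss £0.
£239.5: same outcome either way → loss £0.
£256.7: same outcome either way → loss £0.
£1966.4: same outcome either way → loss £0.
£2724.4: same outcome either way → loss £0.
Maximum loss: £0.

£0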